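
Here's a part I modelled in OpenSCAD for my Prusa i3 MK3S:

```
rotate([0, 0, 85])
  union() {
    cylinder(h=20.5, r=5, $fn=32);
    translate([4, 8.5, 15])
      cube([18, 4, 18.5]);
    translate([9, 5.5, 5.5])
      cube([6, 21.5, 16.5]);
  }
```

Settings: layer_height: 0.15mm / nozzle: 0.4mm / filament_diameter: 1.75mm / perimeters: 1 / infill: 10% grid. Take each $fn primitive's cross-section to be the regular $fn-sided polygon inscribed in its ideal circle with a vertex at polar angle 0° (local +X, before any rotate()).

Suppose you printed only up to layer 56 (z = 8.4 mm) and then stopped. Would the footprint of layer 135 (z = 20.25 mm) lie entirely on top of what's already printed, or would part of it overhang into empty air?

part overhangs

Compare the two slices. At z = 8.4: the r=5 cylinder gives a regular 32-gon of circumradius 5 (constant along its height) (area = (32/2)·5.000²·sin(360°/32) = 78.04 mm²); the cube at (4, 8.5) does not reach this height (z outside [15, 33.5]); the 6×21.5 cube at (9, 5.5) contributes its full rectangle (area 129.00 mm²); Merging all regions: the 2 present regions are separate (no shared area or edge), so areas and boundary lengths simply add and each stays a separate island — area = 207.04 mm²; (rotated 85° about Z; rotation is an isometry so areas/perimeters/island counts are preserved). At z = 20.25: the cylinder: section is a regular 32-gon, circumradius r=5 (area = (32/2)·5.000²·sin(360°/32) = 78.04 mm²); the 18×4 cube at (4, 8.5) contributes its full rectangle (area 72.00 mm²); the 6×21.5 cube at (9, 5.5) contributes its full rectangle (area 129.00 mm²); Taking the union: the regions partially overlap — summed areas 279.04 mm² minus the doubly-counted overlap 24.00 mm² gives 255.04 mm² — area = 255.04 mm²; (whole slice rotated 85° about Z — lengths, areas and connectivity unchanged). Checking containment: at z = 20.25 the cross-section extends beyond the z = 8.4 cross-section by about 48.00 mm².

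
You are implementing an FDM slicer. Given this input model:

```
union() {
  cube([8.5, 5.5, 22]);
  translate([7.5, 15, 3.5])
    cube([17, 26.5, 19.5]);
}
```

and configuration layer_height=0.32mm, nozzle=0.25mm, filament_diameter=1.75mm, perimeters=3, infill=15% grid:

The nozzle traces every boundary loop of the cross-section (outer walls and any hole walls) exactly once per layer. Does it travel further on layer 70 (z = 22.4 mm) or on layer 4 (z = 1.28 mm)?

layer 70 (z = 22.4 mm)

Layer 70 (z = 22.4): the cube is not intersected at this z (z outside [0, 22]); the 17×26.5 cube at (7.5, 15) contributes its full rectangle (perimeter 87.00 mm); Taking the union: only the 17×26.5 cube at (7.5, 15) is present, so the union is just that shape — boundary = 87.00 mm. So its perimeter = 87.00 mm. Layer 4 (z = 1.28): the 8.5×5.5 cube contributes its full rectangle (perimeter 28.00 mm); the cube at (7.5, 15) is absent (z outside [3.5, 23]); Taking the union: only the 8.5×5.5 cube is present, so the union is just that shape — boundary = 28.00 mm. So its perimeter = 28.00 mm. Layer 70 is larger (87.00 vs 28.00 mm).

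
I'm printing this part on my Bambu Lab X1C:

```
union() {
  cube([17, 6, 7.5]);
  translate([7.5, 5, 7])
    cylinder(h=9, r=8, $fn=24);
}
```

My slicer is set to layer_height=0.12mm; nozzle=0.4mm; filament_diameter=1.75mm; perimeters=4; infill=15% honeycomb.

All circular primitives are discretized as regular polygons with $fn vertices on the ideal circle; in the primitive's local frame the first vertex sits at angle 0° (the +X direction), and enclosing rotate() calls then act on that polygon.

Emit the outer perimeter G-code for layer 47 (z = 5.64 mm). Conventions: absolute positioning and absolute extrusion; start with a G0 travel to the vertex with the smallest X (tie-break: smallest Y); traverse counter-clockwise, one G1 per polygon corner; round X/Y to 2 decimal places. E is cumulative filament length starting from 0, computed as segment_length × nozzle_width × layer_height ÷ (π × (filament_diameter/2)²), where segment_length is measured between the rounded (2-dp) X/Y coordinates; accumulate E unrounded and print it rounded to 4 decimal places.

G0 X0.00 Y0.00 Z5.64
G1 X17.00 Y0.00 E0.3393
G1 X17.00 Y6.00 E0.4590
G1 X0.00 Y6.00 E0.7982
G1 X0.00 Y0.00 E0.9180

At z = 5.64 mm: the cube (footprint 17×6) is included at this height; the cylinder at (7.5, 5) is absent (z outside [7, 16]); Taking the union: only the 17×6 cube is present, so the union is just that shape — 1 connected region. The outline is a single polygon with 4 vertices. Extrusion per mm of travel: 0.4 × 0.12 / (π × 0.875²) = 0.019956. Accumulating E over each segment gives final E = 0.9180.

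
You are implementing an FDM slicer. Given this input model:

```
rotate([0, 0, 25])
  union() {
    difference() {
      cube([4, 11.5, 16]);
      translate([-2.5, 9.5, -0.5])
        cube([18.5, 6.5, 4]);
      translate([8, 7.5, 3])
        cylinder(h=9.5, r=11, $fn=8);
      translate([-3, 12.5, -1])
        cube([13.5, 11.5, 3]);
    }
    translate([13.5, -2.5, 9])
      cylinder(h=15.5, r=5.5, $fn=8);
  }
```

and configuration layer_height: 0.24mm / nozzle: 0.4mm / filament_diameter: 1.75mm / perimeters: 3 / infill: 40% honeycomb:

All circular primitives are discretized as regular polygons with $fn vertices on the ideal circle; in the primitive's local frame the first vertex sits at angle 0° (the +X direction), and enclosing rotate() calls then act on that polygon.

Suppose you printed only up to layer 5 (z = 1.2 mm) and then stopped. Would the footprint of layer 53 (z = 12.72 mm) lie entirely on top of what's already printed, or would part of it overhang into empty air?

part overhangs

Compare the two slices. At z = 1.2: the cube (footprint 4×11.5) is included at this height (area 46.00 mm²); the 18.5×6.5 cube at (-2.5, 9.5) contributes its full rectangle (area 120.25 mm²); the cylinder at (8, 7.5) is absent (z outside [3, 12.5]); the 13.5×11.5 cube at (-3, 12.5) contributes its full rectangle (area 155.25 mm²); After the difference (first − rest): starting from the 4×11.5 cube (46.00 mm²), the 18.5×6.5 cube at (-2.5, 9.5) partially overlaps it — only the 8.00 mm² overlap (of its 120.25 mm²) is removed, clipping the outline; the 13.5×11.5 cube at (-3, 12.5) misses the remaining region (no effect) — area = 38.00 mm²; the cylinder at (13.5, -2.5) is not intersected at this z (z outside [9, 24.5]); Combining (union): only the result so far is present, so the union is just that shape — area = 38.00 mm²; (rotated 25° about Z; rotation is an isometry so areas/perimeters/island counts are preserved). At z = 12.72: the 4×11.5 cube contributes its full rectangle (area 46.00 mm²); the cube at (-2.5, 9.5) does not reach this height (z outside [-0.5, 3.5]); the cylinder at (8, 7.5) is not intersected at this z (z outside [3, 12.5]); the cube at (-3, 12.5) does not reach this height (z outside [-1, 2]); Taking the first minus the rest: none of the subtracted shapes is present at this height, so the 4×11.5 cube is unchanged — area = 46.00 mm²; the r=5.5 cylinder at (13.5, -2.5) contributes a regular 8-gon of circumradius 5.5 (area = (8/2)·5.500²·sin(360°/8) = 85.56 mm²); Merging all regions: the 2 present regions are separate (no shared area or edge), so areas and boundary lengths simply add and each stays a separate island — area = 131.56 mm²; (rotated 25° about Z; rotation is an isometry so areas/perimeters/island counts are preserved). Checking containment: at z = 12.72 the cross-section extends beyond the z = 1.2 cross-section by about 93.56 mm².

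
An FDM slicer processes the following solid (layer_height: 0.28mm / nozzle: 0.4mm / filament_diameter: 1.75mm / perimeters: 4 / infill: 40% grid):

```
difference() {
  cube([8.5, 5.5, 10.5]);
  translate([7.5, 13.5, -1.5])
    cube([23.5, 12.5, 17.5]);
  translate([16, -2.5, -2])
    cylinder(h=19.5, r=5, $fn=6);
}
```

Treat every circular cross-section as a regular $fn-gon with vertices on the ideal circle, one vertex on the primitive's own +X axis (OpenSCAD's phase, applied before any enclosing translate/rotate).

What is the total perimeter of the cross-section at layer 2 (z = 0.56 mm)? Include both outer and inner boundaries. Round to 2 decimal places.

At z = 0.56 mm: the cube is present — its section is the full 8.5×5.5 rectangle (perimeter 28.00 mm); the 23.5×12.5 cube at (7.5, 13.5) contributes its full rectangle (perimeter 72.00 mm); the cylinder at (16, -2.5): section is a regular 6-gon, circumradius r=5 (perimeter = 2·6·5.000·sin(180°/6) = 30.00 mm); Subtracting the remaining from the first: starting from the 8.5×5.5 cube, the 23.5×12.5 cube at (7.5, 13.5) misses the remaining region (no effect); the r=5 cylinder at (16, -2.5) misses the remaining region (no effect) — boundary = 28.00 mm. Overall, the cross-section is a single solid region. Total boundary length (outer) = 28.00 mm.

28.00 mm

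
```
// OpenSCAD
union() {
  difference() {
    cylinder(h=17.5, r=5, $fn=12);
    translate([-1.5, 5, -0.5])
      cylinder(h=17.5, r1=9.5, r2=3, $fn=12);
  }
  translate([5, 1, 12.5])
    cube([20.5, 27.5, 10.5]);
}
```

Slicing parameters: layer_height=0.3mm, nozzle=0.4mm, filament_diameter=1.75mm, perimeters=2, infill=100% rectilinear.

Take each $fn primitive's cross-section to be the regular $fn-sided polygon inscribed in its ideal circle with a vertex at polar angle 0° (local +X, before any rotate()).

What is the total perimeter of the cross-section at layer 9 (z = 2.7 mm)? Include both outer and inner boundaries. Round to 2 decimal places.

23.39 mm

At z = 2.7 mm: the r=5 cylinder contributes a regular 12-gon of circumradius 5 (perimeter = 2·12·5.000·sin(180°/12) = 31.06 mm); the cone at (-1.5, 5): at t=0.183 of its height the radius interpolates to r₁+(r₂−r₁)t = 8.311, giving a regular 12-gon of that circumradius (perimeter = 2·12·8.311·sin(180°/12) = 51.63 mm); Taking the first minus the rest: starting from the r=5 cylinder, the cone at (-1.5, 5) partially overlaps it — only the 60.49 mm² overlap (of its 207.24 mm²) is removed, clipping the outline — boundary = 23.39 mm; the cube at (5, 1) is absent (z outside [12.5, 23]); Combining (union): only that combined region is present, so the union is just that shape — boundary = 23.39 mm. Overall, the cross-section is a single solid region. Total boundary length (outer) = 23.39 mm.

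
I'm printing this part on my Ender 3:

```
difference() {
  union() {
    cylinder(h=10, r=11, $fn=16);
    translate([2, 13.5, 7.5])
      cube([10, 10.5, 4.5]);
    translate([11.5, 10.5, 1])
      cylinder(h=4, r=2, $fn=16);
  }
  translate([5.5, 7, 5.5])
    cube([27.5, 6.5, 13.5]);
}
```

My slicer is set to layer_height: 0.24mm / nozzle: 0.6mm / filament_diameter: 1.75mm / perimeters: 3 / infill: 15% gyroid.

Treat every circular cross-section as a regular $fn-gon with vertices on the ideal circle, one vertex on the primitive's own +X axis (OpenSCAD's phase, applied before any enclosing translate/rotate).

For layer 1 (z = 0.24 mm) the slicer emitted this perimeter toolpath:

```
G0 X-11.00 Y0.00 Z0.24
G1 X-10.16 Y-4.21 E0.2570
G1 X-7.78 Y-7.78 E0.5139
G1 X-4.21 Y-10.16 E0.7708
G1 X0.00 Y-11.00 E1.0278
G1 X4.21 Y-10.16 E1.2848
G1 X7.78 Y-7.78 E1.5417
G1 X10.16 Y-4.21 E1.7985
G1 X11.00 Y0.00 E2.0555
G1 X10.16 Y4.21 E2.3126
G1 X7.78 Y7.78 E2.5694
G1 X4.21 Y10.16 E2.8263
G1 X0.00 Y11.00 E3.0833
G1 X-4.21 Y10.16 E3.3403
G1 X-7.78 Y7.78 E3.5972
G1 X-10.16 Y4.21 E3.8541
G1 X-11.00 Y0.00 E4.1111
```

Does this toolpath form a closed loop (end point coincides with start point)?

yes

Start point (G0): (-11.00, 0.00). End point (last G1): the path returns to the start — closed.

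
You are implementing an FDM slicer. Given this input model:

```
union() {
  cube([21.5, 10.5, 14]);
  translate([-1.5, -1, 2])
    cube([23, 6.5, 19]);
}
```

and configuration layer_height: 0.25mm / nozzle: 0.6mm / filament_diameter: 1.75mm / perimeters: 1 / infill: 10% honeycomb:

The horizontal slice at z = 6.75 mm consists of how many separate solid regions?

1

At z = 6.75 mm: the cube (footprint 21.5×10.5) is included at this height; the 23×6.5 cube at (-1.5, -1) contributes its full rectangle; Combining (union): the regions partially overlap (shared area 118.25 mm²), so overlapping operands fuse into one piece — 1 connected region. The result has 1 disconnected region.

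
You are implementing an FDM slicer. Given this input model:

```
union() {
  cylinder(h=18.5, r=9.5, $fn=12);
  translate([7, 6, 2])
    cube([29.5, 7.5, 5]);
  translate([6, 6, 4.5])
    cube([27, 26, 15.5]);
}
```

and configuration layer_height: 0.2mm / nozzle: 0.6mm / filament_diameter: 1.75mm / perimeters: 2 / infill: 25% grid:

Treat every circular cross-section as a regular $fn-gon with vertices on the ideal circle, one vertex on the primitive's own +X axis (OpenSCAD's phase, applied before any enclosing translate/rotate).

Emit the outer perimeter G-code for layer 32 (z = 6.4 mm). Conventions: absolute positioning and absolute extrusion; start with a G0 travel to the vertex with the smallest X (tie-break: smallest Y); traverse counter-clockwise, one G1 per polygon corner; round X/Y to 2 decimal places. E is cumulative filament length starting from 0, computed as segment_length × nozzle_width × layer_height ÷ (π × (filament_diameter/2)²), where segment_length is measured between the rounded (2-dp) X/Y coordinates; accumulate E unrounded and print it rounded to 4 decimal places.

At z = 6.4 mm: the r=9.5 cylinder gives a regular 12-gon of circumradius 9.5 (constant along its height); the cube at (7, 6) (footprint 29.5×7.5) is included at this height; the 27×26 cube at (6, 6) contributes its full rectangle; Combining (union): the regions partially overlap (shared area 195.48 mm²), so overlapping operands fuse into one piece — 1 connected region. The outline is a single polygon with 19 vertices. Extrusion per mm of travel: 0.6 × 0.2 / (π × 0.875²) = 0.049890. Accumulating E over each segment gives final E = 8.4152.

G0 X-9.50 Y0.00 Z6.40
G1 X-8.23 Y-4.75 E0.2453
G1 X-4.75 Y-8.23 E0.4908
G1 X0.00 Y-9.50 E0.7361
G1 X4.75 Y-8.23 E0.9814
G1 X8.23 Y-4.75 E1.2270
G1 X9.50 Y0.00 E1.4723
G1 X8.23 Y4.75 E1.7176
G1 X6.98 Y6.00 E1.8058
G1 X36.50 Y6.00 E3.2785
G1 X36.50 Y13.50 E3.6527
G1 X33.00 Y13.50 E3.8273
G1 X33.00 Y32.00 E4.7503
G1 X6.00 Y32.00 E6.0973
G1 X6.00 Y6.98 E7.3456
G1 X4.75 Y8.23 E7.4338
G1 X0.00 Y9.50 E7.6791
G1 X-4.75 Y8.23 E7.9244
G1 X-8.23 Y4.75 E8.1699
G1 X-9.50 Y0.00 E8.4152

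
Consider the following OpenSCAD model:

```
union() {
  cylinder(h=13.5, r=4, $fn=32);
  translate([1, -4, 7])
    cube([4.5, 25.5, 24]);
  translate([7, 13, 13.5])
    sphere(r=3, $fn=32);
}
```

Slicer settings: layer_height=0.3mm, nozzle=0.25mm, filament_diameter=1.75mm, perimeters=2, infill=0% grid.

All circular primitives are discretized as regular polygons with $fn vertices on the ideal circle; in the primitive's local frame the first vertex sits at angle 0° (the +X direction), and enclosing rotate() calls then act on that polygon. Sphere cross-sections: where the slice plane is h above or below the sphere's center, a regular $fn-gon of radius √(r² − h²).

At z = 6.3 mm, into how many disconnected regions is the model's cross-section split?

At z = 6.3 mm: the cylinder: section is a regular 32-gon, circumradius r=4; the cube at (1, -4) is not intersected at this z (z outside [7, 31]); the sphere at (7, 13) is not intersected at this z (|z−center|=7.200 > r=3); Combining (union): only the r=4 cylinder is present, so the union is just that shape — 1 connected region. The result has 1 disconnected region.

1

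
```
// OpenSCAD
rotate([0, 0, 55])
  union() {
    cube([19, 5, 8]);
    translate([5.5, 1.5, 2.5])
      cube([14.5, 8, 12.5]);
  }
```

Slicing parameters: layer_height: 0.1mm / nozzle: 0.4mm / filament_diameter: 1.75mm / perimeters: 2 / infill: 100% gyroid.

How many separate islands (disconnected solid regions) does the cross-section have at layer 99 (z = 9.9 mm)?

At z = 9.9 mm: the cube is not intersected at this z (z outside [0, 8]); the cube at (5.5, 1.5) (footprint 14.5×8) is included at this height; Taking the union: only the 14.5×8 cube at (5.5, 1.5) is present, so the union is just that shape — 1 connected region; (whole slice rotated 55° about Z — lengths, areas and connectivity unchanged). Overall, the cross-section is a single solid region. Island count = 1.

1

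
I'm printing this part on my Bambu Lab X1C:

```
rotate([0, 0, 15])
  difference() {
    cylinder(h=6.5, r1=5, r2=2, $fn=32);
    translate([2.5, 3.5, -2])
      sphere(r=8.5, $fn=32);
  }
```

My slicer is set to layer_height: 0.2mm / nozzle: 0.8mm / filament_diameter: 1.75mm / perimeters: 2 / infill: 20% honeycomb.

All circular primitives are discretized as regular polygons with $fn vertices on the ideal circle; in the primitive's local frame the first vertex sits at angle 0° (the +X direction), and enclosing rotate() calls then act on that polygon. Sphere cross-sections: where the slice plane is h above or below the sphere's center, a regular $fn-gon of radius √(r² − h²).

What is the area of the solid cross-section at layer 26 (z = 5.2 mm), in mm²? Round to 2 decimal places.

10.84 mm²

At z = 5.2 mm: the cone (r1=5→r2=2) has section circumradius 2.600 here — a regular 32-gon (area = (32/2)·2.600²·sin(360°/32) = 21.10 mm²); the r=8.5 sphere at (2.5, 3.5) slices to a regular 32-gon of circumradius 4.518 (√(r²−h²) with h=7.2 from center) (area = (32/2)·4.518²·sin(360°/32) = 63.71 mm²); After the difference (first − rest): starting from the cone (21.10 mm²), the r=8.5 sphere at (2.5, 3.5) partially overlaps it — only the 10.26 mm² overlap (of its 63.71 mm²) is removed, clipping the outline — area = 10.84 mm²; (whole slice rotated 15° about Z — lengths, areas and connectivity unchanged). Overall, the cross-section is a single solid region. Net area = 10.84 mm².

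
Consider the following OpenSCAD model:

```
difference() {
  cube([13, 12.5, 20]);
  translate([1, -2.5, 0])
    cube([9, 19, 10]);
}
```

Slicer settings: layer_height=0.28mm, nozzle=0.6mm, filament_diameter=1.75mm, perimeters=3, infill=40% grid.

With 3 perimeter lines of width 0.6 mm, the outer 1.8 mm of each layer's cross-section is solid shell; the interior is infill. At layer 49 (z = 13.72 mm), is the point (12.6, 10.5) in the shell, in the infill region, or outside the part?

shell

At z = 13.72 mm: the cube (footprint 13×12.5) is included at this height; the cube at (1, -2.5) is not intersected at this z (z outside [0, 10]); Taking the first minus the rest: none of the subtracted shapes is present at this height, so the 13×12.5 cube is unchanged — 1 connected region. Overall, the cross-section is a single solid region. The nearest boundary edge runs (13.00, 0.00)→(13.00, 12.50); distance from the point to it = 0.40 mm. The point is inside the cross-section, 0.40 mm from the nearest boundary — within the 1.8 mm shell band (3 × 0.6).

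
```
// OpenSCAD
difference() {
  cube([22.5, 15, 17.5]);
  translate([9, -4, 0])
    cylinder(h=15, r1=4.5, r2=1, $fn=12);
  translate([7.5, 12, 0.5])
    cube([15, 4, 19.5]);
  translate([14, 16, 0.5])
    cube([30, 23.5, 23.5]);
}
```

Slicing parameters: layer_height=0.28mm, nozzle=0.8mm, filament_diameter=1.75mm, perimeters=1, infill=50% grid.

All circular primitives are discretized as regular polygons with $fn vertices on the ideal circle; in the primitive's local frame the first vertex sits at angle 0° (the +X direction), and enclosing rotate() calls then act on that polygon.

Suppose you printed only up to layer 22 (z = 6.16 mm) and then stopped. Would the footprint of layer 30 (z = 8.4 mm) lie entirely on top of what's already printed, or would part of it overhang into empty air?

entirely on top

Compare the two slices. At z = 6.16: the cube (footprint 22.5×15) is included at this height (area 337.50 mm²); the cone at (9, -4): at t=0.411 of its height the radius interpolates to r₁+(r₂−r₁)t = 3.063, giving a regular 12-gon of that circumradius (area = (12/2)·3.063²·sin(360°/12) = 28.14 mm²); the 15×4 cube at (7.5, 12) contributes its full rectangle (area 60.00 mm²); the 30×23.5 cube at (14, 16) contributes its full rectangle (area 705.00 mm²); Subtracting the remaining from the first: starting from the 22.5×15 cube (337.50 mm²), the cone at (9, -4) misses the remaining region (no effect); the 15×4 cube at (7.5, 12) partially overlaps it — only the 45.00 mm² overlap (of its 60.00 mm²) is removed, clipping the outline; the 30×23.5 cube at (14, 16) misses the remaining region (no effect) — area = 292.50 mm². At z = 8.4: the cube (footprint 22.5×15) is included at this height (area 337.50 mm²); the cone at (9, -4): at t=0.560 of its height the radius interpolates to r₁+(r₂−r₁)t = 2.540, giving a regular 12-gon of that circumradius (area = (12/2)·2.540²·sin(360°/12) = 19.35 mm²); the cube at (7.5, 12) (footprint 15×4) is included at this height (area 60.00 mm²); the cube at (14, 16) (footprint 30×23.5) is included at this height (area 705.00 mm²); Taking the first minus the rest: starting from the 22.5×15 cube (337.50 mm²), the cone at (9, -4) misses the remaining region (no effect); the 15×4 cube at (7.5, 12) partially overlaps it — only the 45.00 mm² overlap (of its 60.00 mm²) is removed, clipping the outline; the 30×23.5 cube at (14, 16) misses the remaining region (no effect) — area = 292.50 mm². Checking containment: the cross-section at z = 8.4 is a subset of the cross-section at z = 6.16.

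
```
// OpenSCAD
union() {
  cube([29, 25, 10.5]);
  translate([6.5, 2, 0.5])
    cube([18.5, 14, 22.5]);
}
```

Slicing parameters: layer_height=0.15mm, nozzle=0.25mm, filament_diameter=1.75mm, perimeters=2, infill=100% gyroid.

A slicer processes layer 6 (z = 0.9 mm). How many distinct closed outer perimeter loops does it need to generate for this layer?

At z = 0.9 mm: the cube is present — its section is the full 29×25 rectangle; the cube at (6.5, 2) is present — its section is the full 18.5×14 rectangle; Combining (union): the 18.5×14 cube at (6.5, 2) lies entirely inside the 29×25 cube, so the union is just the 29×25 cube — 1 connected region. The result has 1 disconnected region.

1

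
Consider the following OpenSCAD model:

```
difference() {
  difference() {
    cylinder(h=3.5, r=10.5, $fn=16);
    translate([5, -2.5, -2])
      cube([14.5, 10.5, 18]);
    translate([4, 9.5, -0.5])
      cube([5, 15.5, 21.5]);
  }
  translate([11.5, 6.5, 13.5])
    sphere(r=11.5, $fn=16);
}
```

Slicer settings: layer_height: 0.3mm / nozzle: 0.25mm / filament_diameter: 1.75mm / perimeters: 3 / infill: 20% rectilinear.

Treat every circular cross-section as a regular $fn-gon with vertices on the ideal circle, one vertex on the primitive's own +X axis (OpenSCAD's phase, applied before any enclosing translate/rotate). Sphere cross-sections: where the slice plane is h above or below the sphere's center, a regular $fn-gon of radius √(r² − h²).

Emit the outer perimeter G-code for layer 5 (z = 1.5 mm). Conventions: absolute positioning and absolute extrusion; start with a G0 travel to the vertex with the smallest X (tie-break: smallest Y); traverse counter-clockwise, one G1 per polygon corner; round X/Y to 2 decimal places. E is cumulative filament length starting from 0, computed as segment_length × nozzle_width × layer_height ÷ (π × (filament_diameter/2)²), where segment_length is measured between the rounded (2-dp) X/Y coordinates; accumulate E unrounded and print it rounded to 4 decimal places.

At z = 1.5 mm: the r=10.5 cylinder gives a regular 16-gon of circumradius 10.5 (constant along its height); the cube at (5, -2.5) is present — its section is the full 14.5×10.5 rectangle; the 5×15.5 cube at (4, 9.5) contributes its full rectangle; After the difference (first − rest): starting from the r=10.5 cylinder, the 14.5×10.5 cube at (5, -2.5) partially overlaps it — only the 46.91 mm² overlap (of its 152.25 mm²) is removed, clipping the outline; the 5×15.5 cube at (4, 9.5) partially overlaps it — only the 0.03 mm² overlap (of its 77.50 mm²) is removed, clipping the outline — 1 connected region; the sphere at (11.5, 6.5) is not intersected at this z (|z−center|=12.000 > r=11.5); Subtracting the remaining from the first: none of the subtracted shapes is present at this height, so that combined region is unchanged — 1 connected region. The outline is a single polygon with 19 vertices. Extrusion per mm of travel: 0.25 × 0.3 / (π × 0.875²) = 0.031181. Accumulating E over each segment gives final E = 2.2127.

G0 X-10.50 Y0.00 Z1.50
G1 X-9.70 Y-4.02 E0.1278
G1 X-7.42 Y-7.42 E0.2555
G1 X-4.02 Y-9.70 E0.3831
G1 X0.00 Y-10.50 E0.5109
G1 X4.02 Y-9.70 E0.6387
G1 X7.42 Y-7.42 E0.7664
G1 X9.70 Y-4.02 E0.8940
G1 X10.00 Y-2.50 E0.9423
G1 X5.00 Y-2.50 E1.0982
G1 X5.00 Y8.00 E1.4256
G1 X6.56 Y8.00 E1.4743
G1 X4.32 Y9.50 E1.5583
G1 X4.00 Y9.50 E1.5683
G1 X4.00 Y9.70 E1.5745
G1 X0.00 Y10.50 E1.7017
G1 X-4.02 Y9.70 E1.8296
G1 X-7.42 Y7.42 E1.9572
G1 X-9.70 Y4.02 E2.0848
G1 X-10.50 Y0.00 E2.2127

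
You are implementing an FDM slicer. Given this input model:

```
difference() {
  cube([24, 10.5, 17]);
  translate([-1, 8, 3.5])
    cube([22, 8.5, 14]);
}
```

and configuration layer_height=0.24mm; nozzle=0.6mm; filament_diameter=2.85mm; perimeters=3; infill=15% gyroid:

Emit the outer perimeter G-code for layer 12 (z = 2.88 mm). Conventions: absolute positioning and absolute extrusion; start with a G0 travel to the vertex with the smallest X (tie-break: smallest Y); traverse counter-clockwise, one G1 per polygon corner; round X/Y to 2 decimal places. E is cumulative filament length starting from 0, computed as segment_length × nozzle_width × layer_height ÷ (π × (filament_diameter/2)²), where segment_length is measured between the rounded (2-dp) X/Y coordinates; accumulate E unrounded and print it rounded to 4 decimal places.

G0 X0.00 Y0.00 Z2.88
G1 X24.00 Y0.00 E0.5417
G1 X24.00 Y10.50 E0.7788
G1 X0.00 Y10.50 E1.3205
G1 X0.00 Y0.00 E1.5575

At z = 2.88 mm: the cube (footprint 24×10.5) is included at this height; the cube at (-1, 8) is absent (z outside [3.5, 17.5]); Taking the first minus the rest: none of the subtracted shapes is present at this height, so the 24×10.5 cube is unchanged — 1 connected region. The outline is a single polygon with 4 vertices. Extrusion per mm of travel: 0.6 × 0.24 / (π × 1.425²) = 0.022573. Accumulating E over each segment gives final E = 1.5575.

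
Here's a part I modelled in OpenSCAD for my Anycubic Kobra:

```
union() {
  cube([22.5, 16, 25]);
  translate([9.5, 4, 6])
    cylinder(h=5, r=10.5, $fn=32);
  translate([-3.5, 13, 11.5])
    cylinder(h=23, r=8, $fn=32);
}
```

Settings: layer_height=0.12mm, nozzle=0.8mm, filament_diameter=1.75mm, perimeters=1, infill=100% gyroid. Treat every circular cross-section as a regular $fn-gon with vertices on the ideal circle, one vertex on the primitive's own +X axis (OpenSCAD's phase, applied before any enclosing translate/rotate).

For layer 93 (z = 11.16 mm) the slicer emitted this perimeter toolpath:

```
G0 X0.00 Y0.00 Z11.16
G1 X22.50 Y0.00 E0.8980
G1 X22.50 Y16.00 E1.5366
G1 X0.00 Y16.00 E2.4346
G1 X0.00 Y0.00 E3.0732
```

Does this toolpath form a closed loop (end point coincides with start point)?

yes

Start point (G0): (0.00, 0.00). End point (last G1): the path returns to the start — closed.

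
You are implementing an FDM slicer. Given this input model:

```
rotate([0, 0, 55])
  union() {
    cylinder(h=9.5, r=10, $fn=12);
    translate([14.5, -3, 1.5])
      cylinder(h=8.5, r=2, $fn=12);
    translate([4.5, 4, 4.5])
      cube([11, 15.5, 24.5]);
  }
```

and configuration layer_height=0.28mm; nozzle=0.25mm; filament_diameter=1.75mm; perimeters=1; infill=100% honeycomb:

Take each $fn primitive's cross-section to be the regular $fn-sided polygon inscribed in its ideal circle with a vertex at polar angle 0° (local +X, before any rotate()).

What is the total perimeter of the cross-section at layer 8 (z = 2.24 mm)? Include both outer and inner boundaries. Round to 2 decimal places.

At z = 2.24 mm: the r=10 cylinder gives a regular 12-gon of circumradius 10 (constant along its height) (perimeter = 2·12·10.000·sin(180°/12) = 62.12 mm); the cylinder at (14.5, -3): section is a regular 12-gon, circumradius r=2 (perimeter = 2·12·2.000·sin(180°/12) = 12.42 mm); the cube at (4.5, 4) is absent (z outside [4.5, 29]); Merging all regions: the 2 present regions are separate (no shared area or edge), so areas and boundary lengths simply add and each stays a separate island — boundary = 74.54 mm; (whole slice rotated 55° about Z — lengths, areas and connectivity unchanged). Overall, the cross-section has 2 separate islands. Total boundary length (outer) = 74.54 mm.

74.54 mm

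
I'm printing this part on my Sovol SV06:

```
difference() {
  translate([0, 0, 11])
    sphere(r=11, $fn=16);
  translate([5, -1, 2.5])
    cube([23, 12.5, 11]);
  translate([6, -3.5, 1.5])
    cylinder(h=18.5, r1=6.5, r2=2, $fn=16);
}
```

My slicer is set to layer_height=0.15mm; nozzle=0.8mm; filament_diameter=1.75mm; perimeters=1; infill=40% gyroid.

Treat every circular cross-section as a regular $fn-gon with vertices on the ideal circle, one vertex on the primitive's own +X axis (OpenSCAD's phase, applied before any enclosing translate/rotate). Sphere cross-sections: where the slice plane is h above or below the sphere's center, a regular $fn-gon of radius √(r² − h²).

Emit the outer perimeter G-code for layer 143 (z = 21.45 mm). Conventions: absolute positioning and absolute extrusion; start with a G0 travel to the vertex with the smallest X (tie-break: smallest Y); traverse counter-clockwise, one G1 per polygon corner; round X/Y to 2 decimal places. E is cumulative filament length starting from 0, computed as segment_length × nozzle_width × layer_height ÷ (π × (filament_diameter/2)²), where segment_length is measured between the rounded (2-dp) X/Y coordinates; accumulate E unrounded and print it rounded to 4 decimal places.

G0 X-3.43 Y0.00 Z21.45
G1 X-3.17 Y-1.31 E0.0666
G1 X-2.43 Y-2.43 E0.1336
G1 X-1.31 Y-3.17 E0.2006
G1 X0.00 Y-3.43 E0.2672
G1 X1.31 Y-3.17 E0.3338
G1 X2.43 Y-2.43 E0.4008
G1 X3.17 Y-1.31 E0.4678
G1 X3.43 Y0.00 E0.5344
G1 X3.17 Y1.31 E0.6010
G1 X2.43 Y2.43 E0.6680
G1 X1.31 Y3.17 E0.7350
G1 X0.00 Y3.43 E0.8016
G1 X-1.31 Y3.17 E0.8682
G1 X-2.43 Y2.43 E0.9352
G1 X-3.17 Y1.31 E1.0022
G1 X-3.43 Y0.00 E1.0688

At z = 21.45 mm: the sphere: section is a regular 16-gon, circumradius = √(r²−h²) = √(11²−10.45²) = 3.435; the cube at (5, -1) is absent (z outside [2.5, 13.5]); the cone at (6, -3.5) is not intersected at this z (z outside [1.5, 20]); Taking the first minus the rest: none of the subtracted shapes is present at this height, so the r=11 sphere is unchanged — 1 connected region. The outline is a single polygon with 16 vertices. Extrusion per mm of travel: 0.8 × 0.15 / (π × 0.875²) = 0.049890. Accumulating E over each segment gives final E = 1.0688.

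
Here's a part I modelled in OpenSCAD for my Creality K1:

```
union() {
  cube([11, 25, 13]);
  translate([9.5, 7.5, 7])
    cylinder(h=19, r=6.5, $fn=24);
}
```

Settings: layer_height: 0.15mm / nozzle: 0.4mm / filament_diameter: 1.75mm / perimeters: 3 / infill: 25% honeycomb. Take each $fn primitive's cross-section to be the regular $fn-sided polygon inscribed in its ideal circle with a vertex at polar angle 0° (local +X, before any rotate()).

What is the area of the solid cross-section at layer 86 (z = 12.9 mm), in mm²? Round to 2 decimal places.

At z = 12.9 mm: the 11×25 cube contributes its full rectangle (area 275.00 mm²); the r=6.5 cylinder at (9.5, 7.5) contributes a regular 24-gon of circumradius 6.5 (area = (24/2)·6.500²·sin(360°/24) = 131.22 mm²); Taking the union: the regions partially overlap — summed areas 406.22 mm² minus the doubly-counted overlap 84.81 mm² gives 321.41 mm² — area = 321.41 mm². Overall, the cross-section is a single solid region. Net area = 321.41 mm².

321.41 mm²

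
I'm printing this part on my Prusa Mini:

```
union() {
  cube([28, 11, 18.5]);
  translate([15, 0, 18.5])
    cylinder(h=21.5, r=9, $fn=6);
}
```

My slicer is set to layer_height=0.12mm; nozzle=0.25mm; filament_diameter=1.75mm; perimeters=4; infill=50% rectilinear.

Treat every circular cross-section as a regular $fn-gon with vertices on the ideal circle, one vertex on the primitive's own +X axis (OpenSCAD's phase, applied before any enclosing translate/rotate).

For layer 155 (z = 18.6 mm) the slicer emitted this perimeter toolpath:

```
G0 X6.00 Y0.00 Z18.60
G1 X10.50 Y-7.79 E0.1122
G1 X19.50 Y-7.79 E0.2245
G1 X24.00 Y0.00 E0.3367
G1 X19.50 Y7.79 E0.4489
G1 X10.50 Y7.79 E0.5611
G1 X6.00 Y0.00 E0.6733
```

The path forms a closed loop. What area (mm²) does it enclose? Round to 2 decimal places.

Apply the shoelace formula to the sequence of (X, Y) vertices; enclosed area = 210.33 mm².

210.33 mm²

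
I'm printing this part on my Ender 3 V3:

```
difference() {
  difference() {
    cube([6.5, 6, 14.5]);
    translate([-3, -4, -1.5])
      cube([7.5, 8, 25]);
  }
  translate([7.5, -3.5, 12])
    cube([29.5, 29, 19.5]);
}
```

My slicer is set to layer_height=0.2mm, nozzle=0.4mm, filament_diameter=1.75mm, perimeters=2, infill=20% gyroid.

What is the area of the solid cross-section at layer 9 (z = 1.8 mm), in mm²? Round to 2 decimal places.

21.00 mm²

At z = 1.8 mm: the 6.5×6 cube contributes its full rectangle (area 39.00 mm²); the cube at (-3, -4) (footprint 7.5×8) is included at this height (area 60.00 mm²); Taking the first minus the rest: starting from the 6.5×6 cube (39.00 mm²), the 7.5×8 cube at (-3, -4) partially overlaps it — only the 18.00 mm² overlap (of its 60.00 mm²) is removed, clipping the outline — area = 21.00 mm²; the cube at (7.5, -3.5) does not reach this height (z outside [12, 31.5]); After the difference (first − rest): none of the subtracted shapes is present at this height, so the result so far is unchanged — area = 21.00 mm². Overall, the cross-section is a single solid region. Net area = 21.00 mm².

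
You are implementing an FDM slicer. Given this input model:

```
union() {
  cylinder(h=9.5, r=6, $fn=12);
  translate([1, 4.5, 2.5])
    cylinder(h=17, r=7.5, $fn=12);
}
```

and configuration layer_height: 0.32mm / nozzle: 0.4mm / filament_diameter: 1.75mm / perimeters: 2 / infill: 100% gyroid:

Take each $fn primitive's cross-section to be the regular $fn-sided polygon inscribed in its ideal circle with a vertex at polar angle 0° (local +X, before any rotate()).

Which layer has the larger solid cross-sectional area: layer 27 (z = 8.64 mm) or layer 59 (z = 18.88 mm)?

Layer 27 (z = 8.64): the cylinder: section is a regular 12-gon, circumradius r=6 (area = (12/2)·6.000²·sin(360°/12) = 108.00 mm²); the r=7.5 cylinder at (1, 4.5) contributes a regular 12-gon of circumradius 7.5 (area = (12/2)·7.500²·sin(360°/12) = 168.75 mm²); Merging all regions: the regions partially overlap — summed areas 276.75 mm² minus the doubly-counted overlap 75.66 mm² gives 201.09 mm² — area = 201.09 mm². So its area = 201.09 mm². Layer 59 (z = 18.88): the cylinder is not intersected at this z (z outside [0, 9.5]); the cylinder at (1, 4.5): section is a regular 12-gon, circumradius r=7.5 (area = (12/2)·7.500²·sin(360°/12) = 168.75 mm²); Combining (union): only the r=7.5 cylinder at (1, 4.5) is present, so the union is just that shape — area = 168.75 mm². So its area = 168.75 mm². Layer 27 is larger (201.09 vs 168.75 mm²).

layer 27 (z = 8.64 mm)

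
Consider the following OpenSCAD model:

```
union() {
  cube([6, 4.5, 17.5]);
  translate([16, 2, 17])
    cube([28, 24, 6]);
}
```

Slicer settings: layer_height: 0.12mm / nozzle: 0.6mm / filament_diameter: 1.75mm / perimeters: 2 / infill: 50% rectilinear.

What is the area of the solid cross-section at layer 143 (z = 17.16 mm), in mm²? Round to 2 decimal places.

At z = 17.16 mm: the cube (footprint 6×4.5) is included at this height (area 27.00 mm²); the 28×24 cube at (16, 2) contributes its full rectangle (area 672.00 mm²); Combining (union): the 2 present regions are separate (no shared area or edge), so areas and boundary lengths simply add and each stays a separate island — area = 699.00 mm². Overall, the cross-section has 2 separate islands. Net area = 699.00 mm².

699.00 mm²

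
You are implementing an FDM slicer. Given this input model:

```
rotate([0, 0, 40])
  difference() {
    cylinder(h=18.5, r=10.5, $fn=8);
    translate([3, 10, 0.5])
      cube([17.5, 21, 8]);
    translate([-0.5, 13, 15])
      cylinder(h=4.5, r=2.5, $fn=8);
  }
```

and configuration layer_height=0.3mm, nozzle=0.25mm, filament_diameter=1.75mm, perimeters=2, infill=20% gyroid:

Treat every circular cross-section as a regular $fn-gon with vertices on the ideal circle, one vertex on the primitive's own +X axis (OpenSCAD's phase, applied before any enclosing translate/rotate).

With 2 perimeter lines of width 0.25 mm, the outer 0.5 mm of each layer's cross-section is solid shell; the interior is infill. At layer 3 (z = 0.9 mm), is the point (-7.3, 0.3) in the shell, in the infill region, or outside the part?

At z = 0.9 mm: the r=10.5 cylinder contributes a regular 8-gon of circumradius 10.5; the 17.5×21 cube at (3, 10) contributes its full rectangle; the cylinder at (-0.5, 13) does not reach this height (z outside [15, 19.5]); After the difference (first − rest): starting from the r=10.5 cylinder, the 17.5×21 cube at (3, 10) misses the remaining region (no effect) — 1 connected region; (whole slice rotated 40° about Z — lengths, areas and connectivity unchanged). Overall, the cross-section is a single solid region. Undo the 40° rotation: the query point maps to (-5.399, 4.922) in the un-rotated model frame. The nearest boundary edge runs (-10.50, 0.00)→(-7.42, 7.42); distance from the point to it = 2.83 mm. The point is inside the cross-section and 2.83 mm from the nearest boundary — more than the 0.5 mm shell width (2 × 0.25), so it's in the infill interior.

infill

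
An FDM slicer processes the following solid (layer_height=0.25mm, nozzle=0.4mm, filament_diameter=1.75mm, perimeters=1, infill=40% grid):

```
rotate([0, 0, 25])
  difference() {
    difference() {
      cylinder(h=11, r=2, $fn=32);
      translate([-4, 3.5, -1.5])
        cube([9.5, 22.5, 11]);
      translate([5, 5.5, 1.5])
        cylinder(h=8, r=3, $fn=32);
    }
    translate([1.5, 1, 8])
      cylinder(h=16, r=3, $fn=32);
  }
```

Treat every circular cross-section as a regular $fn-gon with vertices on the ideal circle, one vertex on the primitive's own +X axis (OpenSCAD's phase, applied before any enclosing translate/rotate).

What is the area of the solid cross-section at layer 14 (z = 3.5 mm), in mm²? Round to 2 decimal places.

At z = 3.5 mm: the cylinder: section is a regular 32-gon, circumradius r=2 (area = (32/2)·2.000²·sin(360°/32) = 12.49 mm²); the cube at (-4, 3.5) is present — its section is the full 9.5×22.5 rectangle (area 213.75 mm²); the r=3 cylinder at (5, 5.5) contributes a regular 32-gon of circumradius 3 (area = (32/2)·3.000²·sin(360°/32) = 28.09 mm²); After the difference (first − rest): starting from the r=2 cylinder (12.49 mm²), the 9.5×22.5 cube at (-4, 3.5) misses the remaining region (no effect); the r=3 cylinder at (5, 5.5) misses the remaining region (no effect) — area = 12.49 mm²; the cylinder at (1.5, 1) does not reach this height (z outside [8, 24]); Subtracting the remaining from the first: none of the subtracted shapes is present at this height, so that combined region is unchanged — area = 12.49 mm²; (whole slice rotated 25° about Z — lengths, areas and connectivity unchanged). Overall, the cross-section is a single solid region. Net area = 12.49 mm².

12.49 mm²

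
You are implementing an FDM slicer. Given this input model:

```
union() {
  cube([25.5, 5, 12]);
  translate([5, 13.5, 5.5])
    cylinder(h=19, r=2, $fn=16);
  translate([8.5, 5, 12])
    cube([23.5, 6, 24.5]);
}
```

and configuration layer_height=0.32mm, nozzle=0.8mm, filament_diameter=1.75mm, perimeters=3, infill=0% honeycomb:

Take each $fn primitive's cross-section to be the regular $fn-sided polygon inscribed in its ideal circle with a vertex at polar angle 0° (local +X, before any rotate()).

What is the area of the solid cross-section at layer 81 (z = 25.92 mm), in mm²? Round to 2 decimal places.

At z = 25.92 mm: the cube does not reach this height (z outside [0, 12]); the cylinder at (5, 13.5) does not reach this height (z outside [5.5, 24.5]); the cube at (8.5, 5) is present — its section is the full 23.5×6 rectangle (area 141.00 mm²); Merging all regions: only the 23.5×6 cube at (8.5, 5) is present, so the union is just that shape — area = 141.00 mm². Overall, the cross-section is a single solid region. Net area = 141.00 mm².

141.00 mm²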